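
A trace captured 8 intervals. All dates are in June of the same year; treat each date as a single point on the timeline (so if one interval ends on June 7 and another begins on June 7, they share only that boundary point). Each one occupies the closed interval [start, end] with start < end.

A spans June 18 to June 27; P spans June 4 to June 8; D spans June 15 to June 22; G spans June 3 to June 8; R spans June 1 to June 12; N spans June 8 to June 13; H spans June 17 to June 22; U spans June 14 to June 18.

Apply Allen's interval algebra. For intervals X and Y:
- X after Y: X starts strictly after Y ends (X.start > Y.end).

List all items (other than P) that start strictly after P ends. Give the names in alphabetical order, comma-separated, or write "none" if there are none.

A, D, H, U

Target P = [June 4, June 8].
A [June 18, June 27] → after → yes.
D [June 15, June 22] → after → yes.
G [June 3, June 8] → finished-by → no.
H [June 17, June 22] → after → yes.
N [June 8, June 13] → met-by → no.
R [June 1, June 12] → contains → no.
U [June 14, June 18] → after → yes.
Result: A, D, H, U.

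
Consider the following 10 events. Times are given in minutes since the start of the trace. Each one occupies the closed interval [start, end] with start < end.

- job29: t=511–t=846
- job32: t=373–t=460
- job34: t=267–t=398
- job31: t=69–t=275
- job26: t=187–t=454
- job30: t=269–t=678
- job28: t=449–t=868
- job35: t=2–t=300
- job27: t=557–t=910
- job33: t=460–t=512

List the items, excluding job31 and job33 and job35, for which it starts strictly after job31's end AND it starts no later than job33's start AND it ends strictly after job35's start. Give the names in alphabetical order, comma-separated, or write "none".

Conditions: its start is strictly after job31's end (X.start > t=275) AND its start is no later than job33's start (X.start <= t=460) AND its end is strictly after job35's start (X.end > t=2).
job26: start t=187 > t=275? ✗; start t=187 <= t=460? ✓; end t=454 > t=2? ✓ → no.
job27: start t=557 > t=275? ✓; start t=557 <= t=460? ✗; end t=910 > t=2? ✓ → no.
job28: start t=449 > t=275? ✓; start t=449 <= t=460? ✓; end t=868 > t=2? ✓ → yes.
job29: start t=511 > t=275? ✓; start t=511 <= t=460? ✗; end t=846 > t=2? ✓ → no.
job30: start t=269 > t=275? ✗; start t=269 <= t=460? ✓; end t=678 > t=2? ✓ → no.
job32: start t=373 > t=275? ✓; start t=373 <= t=460? ✓; end t=460 > t=2? ✓ → yes.
job34: start t=267 > t=275? ✗; start t=267 <= t=460? ✓; end t=398 > t=2? ✓ → no.
Result: job28, job32.

job28, job32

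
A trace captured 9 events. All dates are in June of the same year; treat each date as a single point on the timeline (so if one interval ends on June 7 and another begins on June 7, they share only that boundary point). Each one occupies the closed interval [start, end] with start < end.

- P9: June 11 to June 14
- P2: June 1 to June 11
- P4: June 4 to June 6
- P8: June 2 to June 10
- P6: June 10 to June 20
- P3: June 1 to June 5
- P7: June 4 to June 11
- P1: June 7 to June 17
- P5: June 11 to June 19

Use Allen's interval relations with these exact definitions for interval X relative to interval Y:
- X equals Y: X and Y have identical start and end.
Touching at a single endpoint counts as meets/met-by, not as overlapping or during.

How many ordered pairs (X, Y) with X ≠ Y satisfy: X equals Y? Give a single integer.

0

Checking all 72 ordered pairs for relation 'equals'; matching pairs in alphabetical order:
No pair satisfies it.
Count: 0.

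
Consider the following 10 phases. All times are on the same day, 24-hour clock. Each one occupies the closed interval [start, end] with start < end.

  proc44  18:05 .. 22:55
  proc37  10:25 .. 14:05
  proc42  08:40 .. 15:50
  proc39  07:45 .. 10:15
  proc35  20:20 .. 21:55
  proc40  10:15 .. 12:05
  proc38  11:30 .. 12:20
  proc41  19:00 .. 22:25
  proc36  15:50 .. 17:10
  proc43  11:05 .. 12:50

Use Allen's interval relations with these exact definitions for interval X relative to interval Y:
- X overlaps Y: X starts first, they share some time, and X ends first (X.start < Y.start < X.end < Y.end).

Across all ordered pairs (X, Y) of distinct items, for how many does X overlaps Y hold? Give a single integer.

Checking all 90 ordered pairs for relation 'overlaps'; matching pairs in alphabetical order:
(proc39, proc42): proc39 overlaps proc42 ✓
(proc40, proc37): proc40 overlaps proc37 ✓
(proc40, proc38): proc40 overlaps proc38 ✓
(proc40, proc43): proc40 overlaps proc43 ✓
Count: 4.

4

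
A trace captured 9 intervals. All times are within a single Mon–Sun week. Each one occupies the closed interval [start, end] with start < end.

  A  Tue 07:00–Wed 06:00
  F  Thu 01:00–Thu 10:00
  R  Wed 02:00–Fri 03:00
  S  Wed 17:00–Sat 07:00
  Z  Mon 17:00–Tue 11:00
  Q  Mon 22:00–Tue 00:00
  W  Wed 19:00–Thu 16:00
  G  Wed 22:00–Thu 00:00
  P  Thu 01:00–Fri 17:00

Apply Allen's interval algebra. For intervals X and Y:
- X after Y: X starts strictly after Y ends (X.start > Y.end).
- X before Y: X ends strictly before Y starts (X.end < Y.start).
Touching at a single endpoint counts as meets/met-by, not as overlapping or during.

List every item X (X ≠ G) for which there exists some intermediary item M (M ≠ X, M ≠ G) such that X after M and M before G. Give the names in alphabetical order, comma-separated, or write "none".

A, F, P, R, S, W

Target G = [Wed 22:00, Thu 00:00].
Intermediaries M with M before G: A, Q, Z.
Via A — items with X after A: F, P, S, W.
Via Q — items with X after Q: A, F, P, R, S, W.
Via Z — items with X after Z: F, P, R, S, W.
Union: A, F, P, R, S, W.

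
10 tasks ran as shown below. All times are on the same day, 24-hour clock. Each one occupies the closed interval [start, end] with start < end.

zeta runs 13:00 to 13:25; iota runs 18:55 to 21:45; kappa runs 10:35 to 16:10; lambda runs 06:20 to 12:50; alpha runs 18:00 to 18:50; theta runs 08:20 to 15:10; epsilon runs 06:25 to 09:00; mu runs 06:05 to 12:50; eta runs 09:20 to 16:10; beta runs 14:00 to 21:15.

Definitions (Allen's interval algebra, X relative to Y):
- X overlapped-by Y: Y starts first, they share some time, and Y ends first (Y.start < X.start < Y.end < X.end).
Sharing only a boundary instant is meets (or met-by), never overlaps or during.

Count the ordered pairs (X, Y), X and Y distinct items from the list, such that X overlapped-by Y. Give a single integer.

Checking all 90 ordered pairs for relation 'overlapped-by'; matching pairs in alphabetical order:
(beta, eta): beta overlapped-by eta ✓
(beta, kappa): beta overlapped-by kappa ✓
(beta, theta): beta overlapped-by theta ✓
(eta, lambda): eta overlapped-by lambda ✓
(eta, mu): eta overlapped-by mu ✓
(eta, theta): eta overlapped-by theta ✓
(iota, beta): iota overlapped-by beta ✓
(kappa, lambda): kappa overlapped-by lambda ✓
(kappa, mu): kappa overlapped-by mu ✓
(kappa, theta): kappa overlapped-by theta ✓
(theta, epsilon): theta overlapped-by epsilon ✓
(theta, lambda): theta overlapped-by lambda ✓
(theta, mu): theta overlapped-by mu ✓
Count: 13.

13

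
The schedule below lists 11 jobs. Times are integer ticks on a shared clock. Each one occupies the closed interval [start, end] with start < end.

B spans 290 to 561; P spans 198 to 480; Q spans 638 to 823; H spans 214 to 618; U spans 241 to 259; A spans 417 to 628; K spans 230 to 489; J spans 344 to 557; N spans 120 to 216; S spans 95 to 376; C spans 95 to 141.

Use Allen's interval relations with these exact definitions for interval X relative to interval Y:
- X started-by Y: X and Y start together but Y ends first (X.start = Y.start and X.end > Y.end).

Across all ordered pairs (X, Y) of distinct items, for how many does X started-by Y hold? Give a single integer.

Checking all 110 ordered pairs for relation 'started-by'; matching pairs in alphabetical order:
(S, C): S started-by C ✓
Count: 1.

1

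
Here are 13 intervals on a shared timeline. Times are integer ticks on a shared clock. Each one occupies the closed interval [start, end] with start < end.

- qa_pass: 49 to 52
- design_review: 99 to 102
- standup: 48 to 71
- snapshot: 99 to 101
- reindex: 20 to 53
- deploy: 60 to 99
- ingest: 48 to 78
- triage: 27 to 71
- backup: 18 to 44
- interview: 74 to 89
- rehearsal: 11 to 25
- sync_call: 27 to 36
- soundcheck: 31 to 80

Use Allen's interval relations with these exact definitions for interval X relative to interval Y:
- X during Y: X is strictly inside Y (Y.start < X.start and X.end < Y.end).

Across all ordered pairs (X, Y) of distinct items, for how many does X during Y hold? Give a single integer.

10

Checking all 156 ordered pairs for relation 'during'; matching pairs in alphabetical order:
(ingest, soundcheck): ingest during soundcheck ✓
(interview, deploy): interview during deploy ✓
(qa_pass, ingest): qa_pass during ingest ✓
(qa_pass, reindex): qa_pass during reindex ✓
(qa_pass, soundcheck): qa_pass during soundcheck ✓
(qa_pass, standup): qa_pass during standup ✓
(qa_pass, triage): qa_pass during triage ✓
(standup, soundcheck): standup during soundcheck ✓
(sync_call, backup): sync_call during backup ✓
(sync_call, reindex): sync_call during reindex ✓
Count: 10.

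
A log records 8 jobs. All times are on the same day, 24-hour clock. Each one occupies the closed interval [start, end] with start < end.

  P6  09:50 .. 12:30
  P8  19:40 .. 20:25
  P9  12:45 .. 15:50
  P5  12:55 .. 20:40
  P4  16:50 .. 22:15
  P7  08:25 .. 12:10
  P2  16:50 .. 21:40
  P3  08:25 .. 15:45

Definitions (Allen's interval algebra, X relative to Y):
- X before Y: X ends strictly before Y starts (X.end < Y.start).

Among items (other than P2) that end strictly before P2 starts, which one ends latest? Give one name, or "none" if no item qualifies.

Target P2 = [16:50, 21:40].
P3 [08:25, 15:45] → before → candidate.
P4 [16:50, 22:15] → started-by → excluded.
P5 [12:55, 20:40] → overlaps → excluded.
P6 [09:50, 12:30] → before → candidate.
P7 [08:25, 12:10] → before → candidate.
P8 [19:40, 20:25] → during → excluded.
P9 [12:45, 15:50] → before → candidate.
Among candidates, latest end is 15:50 → P9.

P9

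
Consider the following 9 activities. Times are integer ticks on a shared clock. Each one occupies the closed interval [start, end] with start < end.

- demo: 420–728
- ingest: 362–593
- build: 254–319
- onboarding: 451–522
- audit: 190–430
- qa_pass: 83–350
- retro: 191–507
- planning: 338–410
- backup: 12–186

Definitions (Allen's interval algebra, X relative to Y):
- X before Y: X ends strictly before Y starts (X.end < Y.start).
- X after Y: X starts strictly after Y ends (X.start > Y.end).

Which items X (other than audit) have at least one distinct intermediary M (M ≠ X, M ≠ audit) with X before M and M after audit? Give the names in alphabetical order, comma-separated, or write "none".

Target audit = [190, 430].
Intermediaries M with M after audit: onboarding.
Via onboarding — items with X before onboarding: backup, build, planning, qa_pass.
Union: backup, build, planning, qa_pass.

backup, build, planning, qa_pass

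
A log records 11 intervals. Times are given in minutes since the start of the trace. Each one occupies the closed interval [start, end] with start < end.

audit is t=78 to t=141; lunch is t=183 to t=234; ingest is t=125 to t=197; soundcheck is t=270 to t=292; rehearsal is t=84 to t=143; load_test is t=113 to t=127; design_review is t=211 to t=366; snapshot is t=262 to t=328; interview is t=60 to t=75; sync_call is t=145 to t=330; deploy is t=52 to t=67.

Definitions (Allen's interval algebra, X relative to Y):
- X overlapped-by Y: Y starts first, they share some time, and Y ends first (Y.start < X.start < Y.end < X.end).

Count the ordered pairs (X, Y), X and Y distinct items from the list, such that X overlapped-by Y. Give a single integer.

9

Checking all 110 ordered pairs for relation 'overlapped-by'; matching pairs in alphabetical order:
(design_review, lunch): design_review overlapped-by lunch ✓
(design_review, sync_call): design_review overlapped-by sync_call ✓
(ingest, audit): ingest overlapped-by audit ✓
(ingest, load_test): ingest overlapped-by load_test ✓
(ingest, rehearsal): ingest overlapped-by rehearsal ✓
(interview, deploy): interview overlapped-by deploy ✓
(lunch, ingest): lunch overlapped-by ingest ✓
(rehearsal, audit): rehearsal overlapped-by audit ✓
(sync_call, ingest): sync_call overlapped-by ingest ✓
Count: 9.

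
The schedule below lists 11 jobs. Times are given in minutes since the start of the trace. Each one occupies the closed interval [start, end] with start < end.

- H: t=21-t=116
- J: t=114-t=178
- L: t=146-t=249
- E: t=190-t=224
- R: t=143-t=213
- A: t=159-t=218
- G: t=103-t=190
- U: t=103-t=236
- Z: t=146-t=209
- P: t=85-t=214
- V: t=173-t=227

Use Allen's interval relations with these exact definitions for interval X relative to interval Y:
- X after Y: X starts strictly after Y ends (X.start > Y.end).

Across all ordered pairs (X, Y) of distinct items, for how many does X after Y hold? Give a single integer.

7

Checking all 110 ordered pairs for relation 'after'; matching pairs in alphabetical order:
(A, H): A after H ✓
(E, H): E after H ✓
(E, J): E after J ✓
(L, H): L after H ✓
(R, H): R after H ✓
(V, H): V after H ✓
(Z, H): Z after H ✓
Count: 7.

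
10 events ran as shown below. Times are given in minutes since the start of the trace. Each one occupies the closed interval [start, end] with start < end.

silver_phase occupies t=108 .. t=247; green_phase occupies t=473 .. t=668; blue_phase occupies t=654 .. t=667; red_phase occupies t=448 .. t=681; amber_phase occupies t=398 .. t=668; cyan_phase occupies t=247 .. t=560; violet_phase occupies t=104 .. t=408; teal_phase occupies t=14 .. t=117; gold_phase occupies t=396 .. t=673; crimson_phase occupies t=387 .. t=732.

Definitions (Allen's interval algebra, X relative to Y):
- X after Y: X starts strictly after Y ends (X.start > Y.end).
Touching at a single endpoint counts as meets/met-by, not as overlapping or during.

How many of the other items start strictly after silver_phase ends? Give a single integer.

6

Target silver_phase = [t=108, t=247].
amber_phase [t=398, t=668] → after → counts.
blue_phase [t=654, t=667] → after → counts.
crimson_phase [t=387, t=732] → after → counts.
cyan_phase [t=247, t=560] → met-by → no.
gold_phase [t=396, t=673] → after → counts.
green_phase [t=473, t=668] → after → counts.
red_phase [t=448, t=681] → after → counts.
teal_phase [t=14, t=117] → overlaps → no.
violet_phase [t=104, t=408] → contains → no.
Total: 6.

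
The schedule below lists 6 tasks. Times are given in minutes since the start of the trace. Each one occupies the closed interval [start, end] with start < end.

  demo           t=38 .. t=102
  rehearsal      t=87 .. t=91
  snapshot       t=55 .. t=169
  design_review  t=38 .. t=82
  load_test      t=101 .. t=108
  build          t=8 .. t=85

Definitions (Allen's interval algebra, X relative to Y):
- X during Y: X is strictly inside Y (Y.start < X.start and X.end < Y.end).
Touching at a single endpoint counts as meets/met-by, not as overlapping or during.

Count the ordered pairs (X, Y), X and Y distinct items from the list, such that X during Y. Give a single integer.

Checking all 30 ordered pairs for relation 'during'; matching pairs in alphabetical order:
(design_review, build): design_review during build ✓
(load_test, snapshot): load_test during snapshot ✓
(rehearsal, demo): rehearsal during demo ✓
(rehearsal, snapshot): rehearsal during snapshot ✓
Count: 4.

4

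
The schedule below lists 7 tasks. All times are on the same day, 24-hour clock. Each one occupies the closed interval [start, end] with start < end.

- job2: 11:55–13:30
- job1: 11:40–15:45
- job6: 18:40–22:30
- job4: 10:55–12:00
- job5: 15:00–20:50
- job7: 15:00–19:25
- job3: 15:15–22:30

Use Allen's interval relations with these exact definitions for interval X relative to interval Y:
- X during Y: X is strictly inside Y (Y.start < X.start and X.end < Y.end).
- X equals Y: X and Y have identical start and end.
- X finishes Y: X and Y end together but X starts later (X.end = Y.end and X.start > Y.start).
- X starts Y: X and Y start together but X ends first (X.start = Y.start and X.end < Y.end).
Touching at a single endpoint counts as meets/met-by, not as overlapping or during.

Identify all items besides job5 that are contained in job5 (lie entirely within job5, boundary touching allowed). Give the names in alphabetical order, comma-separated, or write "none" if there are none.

job7

Target job5 = [15:00, 20:50].
job1 [11:40, 15:45] → overlaps → no.
job2 [11:55, 13:30] → before → no.
job3 [15:15, 22:30] → overlapped-by → no.
job4 [10:55, 12:00] → before → no.
job6 [18:40, 22:30] → overlapped-by → no.
job7 [15:00, 19:25] → starts → yes.
Result: job7.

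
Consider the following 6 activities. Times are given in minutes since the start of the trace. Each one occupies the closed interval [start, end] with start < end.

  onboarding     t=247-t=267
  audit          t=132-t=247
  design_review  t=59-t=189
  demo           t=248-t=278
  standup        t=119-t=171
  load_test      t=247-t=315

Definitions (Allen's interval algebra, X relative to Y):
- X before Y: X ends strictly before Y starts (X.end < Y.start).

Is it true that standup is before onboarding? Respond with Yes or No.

standup = [t=119, t=171], onboarding = [t=247, t=267].
Actual relation of standup to onboarding: before.
Asked whether 'before' holds → Yes.

Yes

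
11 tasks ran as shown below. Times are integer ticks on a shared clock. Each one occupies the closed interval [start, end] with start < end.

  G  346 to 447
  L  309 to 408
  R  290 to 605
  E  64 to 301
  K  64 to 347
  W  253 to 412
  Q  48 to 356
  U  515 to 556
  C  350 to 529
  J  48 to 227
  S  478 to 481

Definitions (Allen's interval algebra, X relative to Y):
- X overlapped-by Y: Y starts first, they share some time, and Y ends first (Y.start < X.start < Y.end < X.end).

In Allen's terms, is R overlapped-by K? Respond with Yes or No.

Yes

R = [290, 605], K = [64, 347].
Actual relation of R to K: overlapped-by.
Asked whether 'overlapped-by' holds → Yes.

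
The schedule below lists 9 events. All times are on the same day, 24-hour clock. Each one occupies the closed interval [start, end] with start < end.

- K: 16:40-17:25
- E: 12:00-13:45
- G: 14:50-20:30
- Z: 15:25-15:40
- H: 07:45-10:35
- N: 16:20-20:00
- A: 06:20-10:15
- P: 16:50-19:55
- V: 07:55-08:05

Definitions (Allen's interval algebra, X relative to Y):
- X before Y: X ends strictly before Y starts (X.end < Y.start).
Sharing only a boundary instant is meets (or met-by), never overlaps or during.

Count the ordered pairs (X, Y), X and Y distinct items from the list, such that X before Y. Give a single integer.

26

Checking all 72 ordered pairs for relation 'before'; matching pairs in alphabetical order:
(A, E): A before E ✓
(A, G): A before G ✓
(A, K): A before K ✓
(A, N): A before N ✓
(A, P): A before P ✓
(A, Z): A before Z ✓
(E, G): E before G ✓
(E, K): E before K ✓
(E, N): E before N ✓
(E, P): E before P ✓
(E, Z): E before Z ✓
(H, E): H before E ✓
(H, G): H before G ✓
(H, K): H before K ✓
(H, N): H before N ✓
(H, P): H before P ✓
(H, Z): H before Z ✓
(V, E): V before E ✓
(V, G): V before G ✓
(V, K): V before K ✓
(V, N): V before N ✓
(V, P): V before P ✓
(V, Z): V before Z ✓
(Z, K): Z before K ✓
... plus 2 further pairs not listed.
Count: 26.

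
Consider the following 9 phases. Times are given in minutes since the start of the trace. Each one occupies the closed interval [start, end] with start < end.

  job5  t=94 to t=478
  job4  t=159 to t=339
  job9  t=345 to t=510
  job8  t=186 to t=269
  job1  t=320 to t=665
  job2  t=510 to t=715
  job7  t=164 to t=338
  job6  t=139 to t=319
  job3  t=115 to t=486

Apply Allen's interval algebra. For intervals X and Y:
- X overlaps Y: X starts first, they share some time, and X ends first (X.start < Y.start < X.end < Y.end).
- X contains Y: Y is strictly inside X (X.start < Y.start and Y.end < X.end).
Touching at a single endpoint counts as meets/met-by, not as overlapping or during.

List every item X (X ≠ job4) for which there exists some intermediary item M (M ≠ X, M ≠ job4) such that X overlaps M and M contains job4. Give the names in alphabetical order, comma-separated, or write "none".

job5

Target job4 = [t=159, t=339].
Intermediaries M with M contains job4: job3, job5.
Via job3 — items with X overlaps job3: job5.
Via job5 — items with X overlaps job5: none.
Union: job5.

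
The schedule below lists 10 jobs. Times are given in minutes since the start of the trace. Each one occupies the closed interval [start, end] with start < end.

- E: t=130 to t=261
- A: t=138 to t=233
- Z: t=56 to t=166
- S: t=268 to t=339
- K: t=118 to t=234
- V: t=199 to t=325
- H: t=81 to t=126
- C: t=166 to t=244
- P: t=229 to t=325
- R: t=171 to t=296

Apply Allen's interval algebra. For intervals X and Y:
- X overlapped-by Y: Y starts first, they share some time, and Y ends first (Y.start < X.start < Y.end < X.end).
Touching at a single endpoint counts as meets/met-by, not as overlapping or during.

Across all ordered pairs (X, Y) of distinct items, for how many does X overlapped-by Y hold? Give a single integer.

24

Checking all 90 ordered pairs for relation 'overlapped-by'; matching pairs in alphabetical order:
(A, Z): A overlapped-by Z ✓
(C, A): C overlapped-by A ✓
(C, K): C overlapped-by K ✓
(E, K): E overlapped-by K ✓
(E, Z): E overlapped-by Z ✓
(K, H): K overlapped-by H ✓
(K, Z): K overlapped-by Z ✓
(P, A): P overlapped-by A ✓
(P, C): P overlapped-by C ✓
(P, E): P overlapped-by E ✓
(P, K): P overlapped-by K ✓
(P, R): P overlapped-by R ✓
(R, A): R overlapped-by A ✓
(R, C): R overlapped-by C ✓
(R, E): R overlapped-by E ✓
(R, K): R overlapped-by K ✓
(S, P): S overlapped-by P ✓
(S, R): S overlapped-by R ✓
(S, V): S overlapped-by V ✓
(V, A): V overlapped-by A ✓
(V, C): V overlapped-by C ✓
(V, E): V overlapped-by E ✓
(V, K): V overlapped-by K ✓
(V, R): V overlapped-by R ✓
Count: 24.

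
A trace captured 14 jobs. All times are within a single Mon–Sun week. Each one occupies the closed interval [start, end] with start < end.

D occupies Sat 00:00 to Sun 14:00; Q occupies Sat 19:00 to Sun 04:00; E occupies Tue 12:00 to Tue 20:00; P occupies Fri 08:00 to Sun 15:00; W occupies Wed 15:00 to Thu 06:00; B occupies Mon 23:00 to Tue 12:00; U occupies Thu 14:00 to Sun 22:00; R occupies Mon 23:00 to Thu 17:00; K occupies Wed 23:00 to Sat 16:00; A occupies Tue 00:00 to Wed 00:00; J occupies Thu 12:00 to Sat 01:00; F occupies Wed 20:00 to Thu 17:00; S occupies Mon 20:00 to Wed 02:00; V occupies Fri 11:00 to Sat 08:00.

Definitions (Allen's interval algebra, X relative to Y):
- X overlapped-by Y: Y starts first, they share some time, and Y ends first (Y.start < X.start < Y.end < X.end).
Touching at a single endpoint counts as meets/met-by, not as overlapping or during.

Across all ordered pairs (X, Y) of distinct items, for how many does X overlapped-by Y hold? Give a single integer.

Checking all 182 ordered pairs for relation 'overlapped-by'; matching pairs in alphabetical order:
(A, B): A overlapped-by B ✓
(D, J): D overlapped-by J ✓
(D, K): D overlapped-by K ✓
(D, V): D overlapped-by V ✓
(F, W): F overlapped-by W ✓
(J, F): J overlapped-by F ✓
(J, R): J overlapped-by R ✓
(K, F): K overlapped-by F ✓
(K, R): K overlapped-by R ✓
(K, W): K overlapped-by W ✓
(P, J): P overlapped-by J ✓
(P, K): P overlapped-by K ✓
(R, S): R overlapped-by S ✓
(U, F): U overlapped-by F ✓
(U, J): U overlapped-by J ✓
(U, K): U overlapped-by K ✓
(U, R): U overlapped-by R ✓
(V, J): V overlapped-by J ✓
Count: 18.

18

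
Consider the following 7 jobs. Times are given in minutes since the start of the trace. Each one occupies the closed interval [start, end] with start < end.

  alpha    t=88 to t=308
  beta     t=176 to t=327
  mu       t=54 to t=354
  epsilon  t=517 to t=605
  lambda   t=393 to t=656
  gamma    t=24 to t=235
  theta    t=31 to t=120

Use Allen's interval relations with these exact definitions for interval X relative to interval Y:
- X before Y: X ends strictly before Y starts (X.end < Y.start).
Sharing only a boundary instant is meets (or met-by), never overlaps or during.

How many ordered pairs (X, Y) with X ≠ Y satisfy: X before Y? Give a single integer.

11

Checking all 42 ordered pairs for relation 'before'; matching pairs in alphabetical order:
(alpha, epsilon): alpha before epsilon ✓
(alpha, lambda): alpha before lambda ✓
(beta, epsilon): beta before epsilon ✓
(beta, lambda): beta before lambda ✓
(gamma, epsilon): gamma before epsilon ✓
(gamma, lambda): gamma before lambda ✓
(mu, epsilon): mu before epsilon ✓
(mu, lambda): mu before lambda ✓
(theta, beta): theta before beta ✓
(theta, epsilon): theta before epsilon ✓
(theta, lambda): theta before lambda ✓
Count: 11.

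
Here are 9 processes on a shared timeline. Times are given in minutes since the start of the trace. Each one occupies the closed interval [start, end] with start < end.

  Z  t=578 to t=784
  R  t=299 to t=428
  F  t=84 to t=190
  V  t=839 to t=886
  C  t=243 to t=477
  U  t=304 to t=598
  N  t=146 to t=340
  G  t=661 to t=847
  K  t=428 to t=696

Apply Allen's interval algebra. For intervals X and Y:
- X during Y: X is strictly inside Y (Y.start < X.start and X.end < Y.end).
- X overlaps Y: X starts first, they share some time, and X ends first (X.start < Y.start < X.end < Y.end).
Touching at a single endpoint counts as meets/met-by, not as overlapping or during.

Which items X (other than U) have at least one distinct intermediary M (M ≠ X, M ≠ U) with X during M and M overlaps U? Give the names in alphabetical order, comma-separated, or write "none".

Target U = [t=304, t=598].
Intermediaries M with M overlaps U: C, N, R.
Via C — items with X during C: R.
Via N — items with X during N: none.
Via R — items with X during R: none.
Union: R.

R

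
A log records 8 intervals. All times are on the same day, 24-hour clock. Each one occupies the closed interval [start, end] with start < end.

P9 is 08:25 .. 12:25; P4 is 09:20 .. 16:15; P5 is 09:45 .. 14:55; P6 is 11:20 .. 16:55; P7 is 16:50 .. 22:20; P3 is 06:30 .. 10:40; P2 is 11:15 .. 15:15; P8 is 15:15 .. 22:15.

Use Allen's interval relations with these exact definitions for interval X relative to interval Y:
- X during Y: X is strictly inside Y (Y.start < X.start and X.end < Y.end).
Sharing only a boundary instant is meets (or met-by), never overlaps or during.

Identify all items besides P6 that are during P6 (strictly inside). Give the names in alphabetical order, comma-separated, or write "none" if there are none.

Target P6 = [11:20, 16:55].
P2 [11:15, 15:15] → overlaps → no.
P3 [06:30, 10:40] → before → no.
P4 [09:20, 16:15] → overlaps → no.
P5 [09:45, 14:55] → overlaps → no.
P7 [16:50, 22:20] → overlapped-by → no.
P8 [15:15, 22:15] → overlapped-by → no.
P9 [08:25, 12:25] → overlaps → no.
Result: none.

none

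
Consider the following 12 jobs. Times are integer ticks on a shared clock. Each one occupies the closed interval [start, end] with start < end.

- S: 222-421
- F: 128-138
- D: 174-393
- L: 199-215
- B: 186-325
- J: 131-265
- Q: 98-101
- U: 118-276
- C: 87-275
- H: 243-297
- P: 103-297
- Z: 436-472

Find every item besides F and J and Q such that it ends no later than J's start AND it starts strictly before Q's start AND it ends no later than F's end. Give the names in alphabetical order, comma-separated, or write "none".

none

Conditions: its end is no later than J's start (X.end <= 131) AND its start is strictly before Q's start (X.start < 98) AND its end is no later than F's end (X.end <= 138).
B: end 325 <= 131? ✗; start 186 < 98? ✗; end 325 <= 138? ✗ → no.
C: end 275 <= 131? ✗; start 87 < 98? ✓; end 275 <= 138? ✗ → no.
D: end 393 <= 131? ✗; start 174 < 98? ✗; end 393 <= 138? ✗ → no.
H: end 297 <= 131? ✗; start 243 < 98? ✗; end 297 <= 138? ✗ → no.
L: end 215 <= 131? ✗; start 199 < 98? ✗; end 215 <= 138? ✗ → no.
P: end 297 <= 131? ✗; start 103 < 98? ✗; end 297 <= 138? ✗ → no.
S: end 421 <= 131? ✗; start 222 < 98? ✗; end 421 <= 138? ✗ → no.
U: end 276 <= 131? ✗; start 118 < 98? ✗; end 276 <= 138? ✗ → no.
Z: end 472 <= 131? ✗; start 436 < 98? ✗; end 472 <= 138? ✗ → no.
Result: none.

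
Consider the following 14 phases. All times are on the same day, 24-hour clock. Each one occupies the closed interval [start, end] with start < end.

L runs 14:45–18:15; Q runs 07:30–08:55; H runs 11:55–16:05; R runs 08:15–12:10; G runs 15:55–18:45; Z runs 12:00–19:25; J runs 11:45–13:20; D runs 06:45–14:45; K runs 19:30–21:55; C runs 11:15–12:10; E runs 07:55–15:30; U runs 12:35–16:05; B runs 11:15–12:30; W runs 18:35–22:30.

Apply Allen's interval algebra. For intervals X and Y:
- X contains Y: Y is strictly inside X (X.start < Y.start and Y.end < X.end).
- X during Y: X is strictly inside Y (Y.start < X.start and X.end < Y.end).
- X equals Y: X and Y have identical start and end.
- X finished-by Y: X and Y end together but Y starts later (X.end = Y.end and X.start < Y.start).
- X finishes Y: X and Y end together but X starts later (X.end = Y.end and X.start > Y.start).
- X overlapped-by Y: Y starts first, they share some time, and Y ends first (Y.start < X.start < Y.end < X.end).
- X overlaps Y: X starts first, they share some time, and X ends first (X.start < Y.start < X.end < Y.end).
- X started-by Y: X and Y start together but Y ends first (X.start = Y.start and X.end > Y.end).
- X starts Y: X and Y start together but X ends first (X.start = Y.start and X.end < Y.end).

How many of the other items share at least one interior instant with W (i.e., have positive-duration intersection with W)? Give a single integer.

Target W = [18:35, 22:30].
B [11:15, 12:30] → before → no.
C [11:15, 12:10] → before → no.
D [06:45, 14:45] → before → no.
E [07:55, 15:30] → before → no.
G [15:55, 18:45] → overlaps → counts.
H [11:55, 16:05] → before → no.
J [11:45, 13:20] → before → no.
K [19:30, 21:55] → during → counts.
L [14:45, 18:15] → before → no.
Q [07:30, 08:55] → before → no.
R [08:15, 12:10] → before → no.
U [12:35, 16:05] → before → no.
Z [12:00, 19:25] → overlaps → counts.
Total: 3.

3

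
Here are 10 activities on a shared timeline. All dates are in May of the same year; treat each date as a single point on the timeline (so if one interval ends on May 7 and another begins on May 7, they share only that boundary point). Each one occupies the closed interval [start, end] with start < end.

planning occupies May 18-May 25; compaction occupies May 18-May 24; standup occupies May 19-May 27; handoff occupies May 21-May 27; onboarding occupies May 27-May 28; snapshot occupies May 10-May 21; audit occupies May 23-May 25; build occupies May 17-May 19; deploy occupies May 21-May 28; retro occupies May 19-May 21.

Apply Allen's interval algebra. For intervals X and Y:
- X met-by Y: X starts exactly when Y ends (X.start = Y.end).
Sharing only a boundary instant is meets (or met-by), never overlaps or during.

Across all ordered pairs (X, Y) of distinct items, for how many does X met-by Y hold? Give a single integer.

8

Checking all 90 ordered pairs for relation 'met-by'; matching pairs in alphabetical order:
(deploy, retro): deploy met-by retro ✓
(deploy, snapshot): deploy met-by snapshot ✓
(handoff, retro): handoff met-by retro ✓
(handoff, snapshot): handoff met-by snapshot ✓
(onboarding, handoff): onboarding met-by handoff ✓
(onboarding, standup): onboarding met-by standup ✓
(retro, build): retro met-by build ✓
(standup, build): standup met-by build ✓
Count: 8.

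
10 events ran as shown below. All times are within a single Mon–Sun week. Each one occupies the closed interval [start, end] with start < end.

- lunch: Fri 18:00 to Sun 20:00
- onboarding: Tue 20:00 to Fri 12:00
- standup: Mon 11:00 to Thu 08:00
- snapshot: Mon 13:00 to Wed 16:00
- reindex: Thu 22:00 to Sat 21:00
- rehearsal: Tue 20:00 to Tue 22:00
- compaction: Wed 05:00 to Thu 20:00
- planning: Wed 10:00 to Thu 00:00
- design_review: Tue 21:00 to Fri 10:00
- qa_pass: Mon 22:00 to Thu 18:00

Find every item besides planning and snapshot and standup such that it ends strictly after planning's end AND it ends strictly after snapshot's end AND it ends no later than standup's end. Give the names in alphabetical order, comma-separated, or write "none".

none

Conditions: its end is strictly after planning's end (X.end > Thu 00:00) AND its end is strictly after snapshot's end (X.end > Wed 16:00) AND its end is no later than standup's end (X.end <= Thu 08:00).
compaction: end Thu 20:00 > Thu 00:00? ✓; end Thu 20:00 > Wed 16:00? ✓; end Thu 20:00 <= Thu 08:00? ✗ → no.
design_review: end Fri 10:00 > Thu 00:00? ✓; end Fri 10:00 > Wed 16:00? ✓; end Fri 10:00 <= Thu 08:00? ✗ → no.
lunch: end Sun 20:00 > Thu 00:00? ✓; end Sun 20:00 > Wed 16:00? ✓; end Sun 20:00 <= Thu 08:00? ✗ → no.
onboarding: end Fri 12:00 > Thu 00:00? ✓; end Fri 12:00 > Wed 16:00? ✓; end Fri 12:00 <= Thu 08:00? ✗ → no.
qa_pass: end Thu 18:00 > Thu 00:00? ✓; end Thu 18:00 > Wed 16:00? ✓; end Thu 18:00 <= Thu 08:00? ✗ → no.
rehearsal: end Tue 22:00 > Thu 00:00? ✗; end Tue 22:00 > Wed 16:00? ✗; end Tue 22:00 <= Thu 08:00? ✓ → no.
reindex: end Sat 21:00 > Thu 00:00? ✓; end Sat 21:00 > Wed 16:00? ✓; end Sat 21:00 <= Thu 08:00? ✗ → no.
Result: none.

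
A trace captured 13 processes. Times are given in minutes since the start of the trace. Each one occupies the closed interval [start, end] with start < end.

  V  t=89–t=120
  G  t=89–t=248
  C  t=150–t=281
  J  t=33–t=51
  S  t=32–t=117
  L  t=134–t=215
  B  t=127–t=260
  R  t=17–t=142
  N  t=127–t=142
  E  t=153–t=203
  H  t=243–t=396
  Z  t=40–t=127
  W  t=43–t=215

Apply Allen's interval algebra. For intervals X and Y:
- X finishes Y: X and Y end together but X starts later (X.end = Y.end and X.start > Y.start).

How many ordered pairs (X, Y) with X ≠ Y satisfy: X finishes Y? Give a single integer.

2

Checking all 156 ordered pairs for relation 'finishes'; matching pairs in alphabetical order:
(L, W): L finishes W ✓
(N, R): N finishes R ✓
Count: 2.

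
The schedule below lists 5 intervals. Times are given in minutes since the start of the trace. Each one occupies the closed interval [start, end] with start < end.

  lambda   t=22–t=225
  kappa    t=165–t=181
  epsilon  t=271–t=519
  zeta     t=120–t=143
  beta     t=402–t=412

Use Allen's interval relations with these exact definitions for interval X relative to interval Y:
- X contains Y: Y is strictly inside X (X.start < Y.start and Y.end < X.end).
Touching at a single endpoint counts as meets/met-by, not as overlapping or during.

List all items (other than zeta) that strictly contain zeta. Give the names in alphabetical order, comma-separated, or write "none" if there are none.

lambda

Target zeta = [t=120, t=143].
beta [t=402, t=412] → after → no.
epsilon [t=271, t=519] → after → no.
kappa [t=165, t=181] → after → no.
lambda [t=22, t=225] → contains → yes.
Result: lambda.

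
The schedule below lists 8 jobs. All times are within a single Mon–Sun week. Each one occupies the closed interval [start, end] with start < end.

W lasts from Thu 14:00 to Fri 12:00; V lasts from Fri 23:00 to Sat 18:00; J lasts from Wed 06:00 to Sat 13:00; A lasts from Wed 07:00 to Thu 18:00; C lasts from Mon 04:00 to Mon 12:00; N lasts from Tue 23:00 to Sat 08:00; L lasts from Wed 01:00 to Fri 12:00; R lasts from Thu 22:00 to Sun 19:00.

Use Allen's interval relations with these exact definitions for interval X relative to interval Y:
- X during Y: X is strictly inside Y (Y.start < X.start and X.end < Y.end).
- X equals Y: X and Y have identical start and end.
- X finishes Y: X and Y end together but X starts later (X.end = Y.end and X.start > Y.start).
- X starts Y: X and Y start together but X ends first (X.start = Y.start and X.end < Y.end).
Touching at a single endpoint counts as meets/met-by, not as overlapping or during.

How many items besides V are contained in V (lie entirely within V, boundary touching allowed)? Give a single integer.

0

Target V = [Fri 23:00, Sat 18:00].
A [Wed 07:00, Thu 18:00] → before → no.
C [Mon 04:00, Mon 12:00] → before → no.
J [Wed 06:00, Sat 13:00] → overlaps → no.
L [Wed 01:00, Fri 12:00] → before → no.
N [Tue 23:00, Sat 08:00] → overlaps → no.
R [Thu 22:00, Sun 19:00] → contains → no.
W [Thu 14:00, Fri 12:00] → before → no.
Total: 0.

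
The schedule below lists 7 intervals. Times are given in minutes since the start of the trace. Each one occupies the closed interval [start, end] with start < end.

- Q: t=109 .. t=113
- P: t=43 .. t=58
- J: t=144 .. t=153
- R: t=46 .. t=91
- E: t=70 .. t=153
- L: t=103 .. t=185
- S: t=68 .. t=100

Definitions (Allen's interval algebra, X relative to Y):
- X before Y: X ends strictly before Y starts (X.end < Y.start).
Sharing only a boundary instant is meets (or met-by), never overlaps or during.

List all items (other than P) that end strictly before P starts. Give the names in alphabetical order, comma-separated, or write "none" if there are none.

none

Target P = [t=43, t=58].
E [t=70, t=153] → after → no.
J [t=144, t=153] → after → no.
L [t=103, t=185] → after → no.
Q [t=109, t=113] → after → no.
R [t=46, t=91] → overlapped-by → no.
S [t=68, t=100] → after → no.
Result: none.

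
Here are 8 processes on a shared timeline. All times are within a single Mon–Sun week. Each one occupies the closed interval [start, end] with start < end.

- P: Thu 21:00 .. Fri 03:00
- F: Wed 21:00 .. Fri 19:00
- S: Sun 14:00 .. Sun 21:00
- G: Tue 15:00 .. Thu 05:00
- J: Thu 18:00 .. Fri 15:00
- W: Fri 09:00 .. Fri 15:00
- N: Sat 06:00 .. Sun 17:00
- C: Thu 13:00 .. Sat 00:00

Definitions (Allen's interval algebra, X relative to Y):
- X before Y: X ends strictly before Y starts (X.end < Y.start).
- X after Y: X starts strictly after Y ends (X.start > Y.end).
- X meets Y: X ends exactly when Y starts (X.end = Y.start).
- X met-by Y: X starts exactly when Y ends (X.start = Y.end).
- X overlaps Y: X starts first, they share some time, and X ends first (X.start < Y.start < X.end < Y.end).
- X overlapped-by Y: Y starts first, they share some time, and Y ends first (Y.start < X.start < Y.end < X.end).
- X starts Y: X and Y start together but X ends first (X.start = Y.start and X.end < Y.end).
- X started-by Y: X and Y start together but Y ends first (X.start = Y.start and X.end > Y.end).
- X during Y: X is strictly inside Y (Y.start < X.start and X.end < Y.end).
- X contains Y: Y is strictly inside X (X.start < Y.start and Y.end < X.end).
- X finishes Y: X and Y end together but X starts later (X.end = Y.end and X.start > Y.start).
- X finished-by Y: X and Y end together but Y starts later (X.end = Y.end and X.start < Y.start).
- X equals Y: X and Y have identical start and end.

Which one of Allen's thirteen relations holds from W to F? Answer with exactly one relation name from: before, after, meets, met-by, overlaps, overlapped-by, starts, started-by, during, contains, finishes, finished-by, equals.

W = [Fri 09:00, Fri 15:00]; F = [Wed 21:00, Fri 19:00].
Compare endpoints: W.start > F.start, W.start < F.end, W.end > F.start, W.end < F.end.
That pattern is 'during'.

during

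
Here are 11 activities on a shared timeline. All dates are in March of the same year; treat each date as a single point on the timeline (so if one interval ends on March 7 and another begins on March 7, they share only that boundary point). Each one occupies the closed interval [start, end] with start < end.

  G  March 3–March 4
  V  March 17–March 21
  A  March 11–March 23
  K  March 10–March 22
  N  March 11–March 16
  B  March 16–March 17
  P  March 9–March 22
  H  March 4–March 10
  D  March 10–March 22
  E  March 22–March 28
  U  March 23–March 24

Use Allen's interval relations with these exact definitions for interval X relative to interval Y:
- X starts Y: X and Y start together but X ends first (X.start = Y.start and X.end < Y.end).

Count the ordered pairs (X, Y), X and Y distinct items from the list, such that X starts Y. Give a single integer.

Checking all 110 ordered pairs for relation 'starts'; matching pairs in alphabetical order:
(N, A): N starts A ✓
Count: 1.

1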